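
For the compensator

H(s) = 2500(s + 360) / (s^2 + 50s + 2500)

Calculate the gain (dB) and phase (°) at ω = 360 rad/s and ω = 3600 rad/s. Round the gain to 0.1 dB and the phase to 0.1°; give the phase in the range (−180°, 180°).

At s = jω = j360:
zero (s+360): 360 + j360 → |·| = √(360²+360²) = √259200 ≈ 509.12, ∠ = arctan(360/360) ≈ 45.00°
quadratic: (j360)² + 50·j360 + 2500 = -127100 + j18000 → |·| ≈ 1.2837e+05, ∠ ≈ 171.94°
|H| = 2500 · 509.12 / 1.2837e+05 ≈ 9.9151
Gain = 20 log₁₀(9.9151) ≈ 19.93 dB
∠H = 45.00° − 171.94° = -126.94°

At s = jω = j3600:
zero (s+360): 360 + j3600 → |·| = √(360²+3600²) = √13089600 ≈ 3618, ∠ = arctan(3600/360) ≈ 84.29°
quadratic: (j3600)² + 50·j3600 + 2500 = -12957500 + j180000 → |·| ≈ 1.2959e+07, ∠ ≈ 179.20°
|H| = 2500 · 3618 / 1.2959e+07 ≈ 0.69797
Gain = 20 log₁₀(0.69797) ≈ -3.12 dB
∠H = 84.29° − 179.20° = -94.91°

ω = 360: 19.9 dB, -126.9°; ω = 3600: -3.1 dB, -94.9°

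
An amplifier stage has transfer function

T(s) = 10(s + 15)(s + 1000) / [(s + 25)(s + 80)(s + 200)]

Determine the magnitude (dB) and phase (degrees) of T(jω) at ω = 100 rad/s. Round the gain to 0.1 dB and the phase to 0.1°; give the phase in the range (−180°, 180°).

-9.3 dB, -66.7°

At s = jω = j100:
zero (s+15): 15 + j100 → |·| = √(15²+100²) = √10225 ≈ 101.12, ∠ = arctan(100/15) ≈ 81.47°
zero (s+1000): 1000 + j100 → |·| = √(1000²+100²) = √1010000 ≈ 1005, ∠ = arctan(100/1000) ≈ 5.71°
pole (s+25): 25 + j100 → |·| = √(25²+100²) = √10625 ≈ 103.08, ∠ = arctan(100/25) ≈ 75.96°
pole (s+80): 80 + j100 → |·| = √(80²+100²) = √16400 ≈ 128.06, ∠ = arctan(100/80) ≈ 51.34°
pole (s+200): 200 + j100 → |·| = √(200²+100²) = √50000 ≈ 223.61, ∠ = arctan(100/200) ≈ 26.57°
|T| = 10 · 1.0163e+05 / 2.9517e+06 ≈ 0.34431
Gain = 20 log₁₀(0.34431) ≈ -9.26 dB
∠T = 87.18° − 153.87° = -66.69°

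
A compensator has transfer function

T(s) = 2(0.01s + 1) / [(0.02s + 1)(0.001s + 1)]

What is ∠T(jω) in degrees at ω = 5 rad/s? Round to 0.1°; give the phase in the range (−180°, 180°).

-3.1°

At ω = 5 rad/s:
zero (1 + j5·0.01) = 1 + j0.05 → |·| ≈ 1.0012, ∠ ≈ 2.86°
pole (1 + j5·0.02) = 1 + j0.1 → |·| ≈ 1.005, ∠ ≈ 5.71°
pole (1 + j5·0.001) = 1 + j0.005 → |·| ≈ 1, ∠ ≈ 0.29°
∠T = (2.86°) − (5.71° + 0.29°) = -3.14°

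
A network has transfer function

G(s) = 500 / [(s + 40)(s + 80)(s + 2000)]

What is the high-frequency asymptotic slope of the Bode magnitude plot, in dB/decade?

-60 dB/decade

Each pole contributes −20 dB/decade at high frequency; each zero contributes +20 dB/decade.
Net: 0 zero(s) − 3 pole(s) → -60 dB/decade.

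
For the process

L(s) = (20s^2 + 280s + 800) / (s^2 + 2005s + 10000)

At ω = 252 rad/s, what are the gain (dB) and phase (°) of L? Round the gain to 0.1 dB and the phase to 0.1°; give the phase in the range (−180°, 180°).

Substitute s = j252:
Numerator: 20(j252)^2 + 280(j252) + 800 = -1269280 + j70560
Denominator: (j252)^2 + 2005(j252) + 10000 = -53504 + j505260
|N| = √(1269280² + 70560²) ≈ 1.2712e+06, ∠N ≈ 176.82°
|D| = √(53504² + 505260²) ≈ 5.0808e+05, ∠D ≈ 96.04°
|L| = 1.2712e+06 / 5.0808e+05 ≈ 2.502
Gain = 20 log₁₀(2.502) ≈ 7.97 dB
∠L = 176.82° − 96.04° = 80.78°

8.0 dB, 80.8°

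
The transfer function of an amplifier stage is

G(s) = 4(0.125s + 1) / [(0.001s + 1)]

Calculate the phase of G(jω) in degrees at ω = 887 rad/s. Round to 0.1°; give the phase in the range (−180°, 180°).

At ω = 887 rad/s:
zero (1 + j887·0.125) = 1 + j110.875 → |·| ≈ 110.88, ∠ ≈ 89.48°
pole (1 + j887·0.001) = 1 + j0.887 → |·| ≈ 1.3367, ∠ ≈ 41.57°
∠G = (89.48°) − (41.57°) = 47.91°

47.9°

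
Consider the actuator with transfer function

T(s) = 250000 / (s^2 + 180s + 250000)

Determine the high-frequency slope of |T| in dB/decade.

-40 dB/decade

Each pole contributes −20 dB/decade at high frequency; each zero contributes +20 dB/decade.
Net: 0 zero(s) − 2 pole(s) → -40 dB/decade.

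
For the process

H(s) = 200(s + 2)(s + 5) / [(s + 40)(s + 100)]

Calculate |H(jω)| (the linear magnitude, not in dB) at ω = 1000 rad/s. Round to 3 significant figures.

At s = jω = j1000:
zero (s+2): 2 + j1000 → |·| = √(2²+1000²) = √1000004 ≈ 1000, ∠ = arctan(1000/2) ≈ 89.89°
zero (s+5): 5 + j1000 → |·| = √(5²+1000²) = √1000025 ≈ 1000, ∠ = arctan(1000/5) ≈ 89.71°
pole (s+40): 40 + j1000 → |·| = √(40²+1000²) = √1001600 ≈ 1000.8, ∠ = arctan(1000/40) ≈ 87.71°
pole (s+100): 100 + j1000 → |·| = √(100²+1000²) = √1010000 ≈ 1005, ∠ = arctan(1000/100) ≈ 84.29°
|H| = 200 · 1e+06 / 1.0058e+06 ≈ 198.85

199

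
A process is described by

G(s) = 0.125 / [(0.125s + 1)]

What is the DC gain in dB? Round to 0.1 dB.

-18.1 dB

G(0) = 0.125 · 1 / 1 = 0.125
20 log₁₀(0.125) ≈ -18.06 dB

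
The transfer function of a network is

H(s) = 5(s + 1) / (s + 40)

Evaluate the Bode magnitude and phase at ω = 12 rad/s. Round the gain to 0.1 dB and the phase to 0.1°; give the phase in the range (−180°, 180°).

At s = jω = j12:
zero (s+1): 1 + j12 → |·| = √(1²+12²) = √145 ≈ 12.042, ∠ = arctan(12/1) ≈ 85.24°
pole (s+40): 40 + j12 → |·| = √(40²+12²) = √1744 ≈ 41.761, ∠ = arctan(12/40) ≈ 16.70°
|H| = 5 · 12.042 / 41.761 ≈ 1.4418
Gain = 20 log₁₀(1.4418) ≈ 3.18 dB
∠H = 85.24° − 16.70° = 68.54°

3.2 dB, 68.5°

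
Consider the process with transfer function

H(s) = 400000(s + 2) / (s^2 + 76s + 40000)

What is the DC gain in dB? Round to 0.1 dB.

H(0) = 400000·2 / 40000 = 20
20 log₁₀(20) ≈ 26.02 dB

26.0 dB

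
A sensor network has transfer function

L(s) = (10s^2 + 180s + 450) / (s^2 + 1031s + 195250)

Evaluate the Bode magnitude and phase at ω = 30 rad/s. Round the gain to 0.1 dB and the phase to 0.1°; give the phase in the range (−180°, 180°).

Substitute s = j30:
Numerator: 10(j30)^2 + 180(j30) + 450 = -8550 + j5400
Denominator: (j30)^2 + 1031(j30) + 195250 = 194350 + j30930
|N| = √(8550² + 5400²) ≈ 10112, ∠N ≈ 147.72°
|D| = √(194350² + 30930²) ≈ 1.968e+05, ∠D ≈ 9.04°
|L| = 10112 / 1.968e+05 ≈ 0.051382
Gain = 20 log₁₀(0.051382) ≈ -25.78 dB
∠L = 147.72° − 9.04° = 138.68°

-25.8 dB, 138.7°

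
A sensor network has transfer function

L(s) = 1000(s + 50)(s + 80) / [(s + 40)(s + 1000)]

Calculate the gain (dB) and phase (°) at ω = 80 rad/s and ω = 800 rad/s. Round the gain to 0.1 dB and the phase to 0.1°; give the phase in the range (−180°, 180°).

ω = 80: 41.5 dB, 35.0°; ω = 800: 56.0 dB, 44.9°

At s = jω = j80:
zero (s+50): 50 + j80 → |·| = √(50²+80²) = √8900 ≈ 94.34, ∠ = arctan(80/50) ≈ 57.99°
zero (s+80): 80 + j80 → |·| = √(80²+80²) = √12800 ≈ 113.14, ∠ = arctan(80/80) ≈ 45.00°
pole (s+40): 40 + j80 → |·| = √(40²+80²) = √8000 ≈ 89.443, ∠ = arctan(80/40) ≈ 63.43°
pole (s+1000): 1000 + j80 → |·| = √(1000²+80²) = √1006400 ≈ 1003.2, ∠ = arctan(80/1000) ≈ 4.57°
|L| = 1000 · 10674 / 89729 ≈ 118.96
Gain = 20 log₁₀(118.96) ≈ 41.51 dB
∠L = 102.99° − 68.00° = 34.99°

At s = jω = j800:
zero (s+50): 50 + j800 → |·| = √(50²+800²) = √642500 ≈ 801.56, ∠ = arctan(800/50) ≈ 86.42°
zero (s+80): 80 + j800 → |·| = √(80²+800²) = √646400 ≈ 803.99, ∠ = arctan(800/80) ≈ 84.29°
pole (s+40): 40 + j800 → |·| = √(40²+800²) = √641600 ≈ 801, ∠ = arctan(800/40) ≈ 87.14°
pole (s+1000): 1000 + j800 → |·| = √(1000²+800²) = √1640000 ≈ 1280.6, ∠ = arctan(800/1000) ≈ 38.66°
|L| = 1000 · 6.4445e+05 / 1.0258e+06 ≈ 628.24
Gain = 20 log₁₀(628.24) ≈ 55.96 dB
∠L = 170.71° − 125.80° = 44.91°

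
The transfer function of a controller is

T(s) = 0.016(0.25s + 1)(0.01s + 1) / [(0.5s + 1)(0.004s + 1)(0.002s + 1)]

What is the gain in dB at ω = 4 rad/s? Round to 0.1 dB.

-39.9 dB

At ω = 4 rad/s:
zero (1 + j4·0.25) = 1 + j1 → |·| ≈ 1.4142, ∠ ≈ 45.00°
zero (1 + j4·0.01) = 1 + j0.04 → |·| ≈ 1.0008, ∠ ≈ 2.29°
pole (1 + j4·0.5) = 1 + j2 → |·| ≈ 2.2361, ∠ ≈ 63.43°
pole (1 + j4·0.004) = 1 + j0.016 → |·| ≈ 1.0001, ∠ ≈ 0.92°
pole (1 + j4·0.002) = 1 + j0.008 → |·| ≈ 1, ∠ ≈ 0.46°
|T| = 0.016 · 1.4142 · 1.0008 / (2.2361 · 1.0001 · 1) ≈ 0.010126
Gain = 20 log₁₀(0.010126) ≈ -39.89 dB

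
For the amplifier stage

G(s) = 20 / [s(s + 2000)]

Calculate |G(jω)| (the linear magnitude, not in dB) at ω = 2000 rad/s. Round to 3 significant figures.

At s = jω = j2000:
pole (s+2000): 2000 + j2000 → |·| = √(2000²+2000²) = √8000000 ≈ 2828.4, ∠ = arctan(2000/2000) ≈ 45.00°
pole at origin: |s| = 2000, ∠ = 90.00° (in denominator)
|G| = 20 / 5.6568e+06 ≈ 3.5356e-06

3.54e-06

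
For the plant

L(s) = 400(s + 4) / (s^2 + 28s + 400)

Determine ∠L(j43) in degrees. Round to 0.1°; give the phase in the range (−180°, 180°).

-55.6°

At s = jω = j43:
zero (s+4): 4 + j43 → |·| = √(4²+43²) = √1865 ≈ 43.186, ∠ = arctan(43/4) ≈ 84.69°
quadratic: (j43)² + 28·j43 + 400 = -1449 + j1204 → |·| ≈ 1883.9, ∠ ≈ 140.28°
∠L = 84.69° − 140.28° = -55.59°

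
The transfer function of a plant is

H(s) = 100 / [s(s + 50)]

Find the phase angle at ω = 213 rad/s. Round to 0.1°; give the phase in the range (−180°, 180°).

-166.8°

At s = jω = j213:
pole (s+50): 50 + j213 → |·| = √(50²+213²) = √47869 ≈ 218.79, ∠ = arctan(213/50) ≈ 76.79°
pole at origin: |s| = 213, ∠ = 90.00° (in denominator)
∠H = 0.00° − 166.79° = -166.79°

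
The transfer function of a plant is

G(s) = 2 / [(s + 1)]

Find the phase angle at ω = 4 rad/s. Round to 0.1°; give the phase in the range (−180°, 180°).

-76.0°

At ω = 4 rad/s:
pole (1 + j4·1) = 1 + j4 → |·| ≈ 4.1231, ∠ ≈ 75.96°
∠G = (0°) − (75.96°) = -75.96°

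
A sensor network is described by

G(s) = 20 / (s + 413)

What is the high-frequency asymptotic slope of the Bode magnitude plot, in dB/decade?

-20 dB/decade

Each pole contributes −20 dB/decade at high frequency; each zero contributes +20 dB/decade.
Net: 0 zero(s) − 1 pole(s) → -20 dB/decade.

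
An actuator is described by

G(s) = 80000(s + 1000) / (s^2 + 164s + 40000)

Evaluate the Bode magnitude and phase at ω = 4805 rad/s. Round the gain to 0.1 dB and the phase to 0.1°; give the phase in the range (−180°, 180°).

At s = jω = j4805:
zero (s+1000): 1000 + j4805 → |·| = √(1000²+4805²) = √24088025 ≈ 4908, ∠ = arctan(4805/1000) ≈ 78.24°
quadratic: (j4805)² + 164·j4805 + 40000 = -23048025 + j788020 → |·| ≈ 2.3061e+07, ∠ ≈ 178.04°
|G| = 80000 · 4908 / 2.3061e+07 ≈ 17.026
Gain = 20 log₁₀(17.026) ≈ 24.62 dB
∠G = 78.24° − 178.04° = -99.80°

24.6 dB, -99.8°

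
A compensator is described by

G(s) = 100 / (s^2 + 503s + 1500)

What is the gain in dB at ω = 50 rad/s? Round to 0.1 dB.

Substitute s = j50:
Numerator: 100 = 100 + j0
Denominator: (j50)^2 + 503(j50) + 1500 = -1000 + j25150
|N| = √(100² + 0²) ≈ 100, ∠N ≈ 0.00°
|D| = √(1000² + 25150²) ≈ 25170, ∠D ≈ 92.28°
|G| = 100 / 25170 ≈ 0.003973
Gain = 20 log₁₀(0.003973) ≈ -48.02 dB

-48.0 dB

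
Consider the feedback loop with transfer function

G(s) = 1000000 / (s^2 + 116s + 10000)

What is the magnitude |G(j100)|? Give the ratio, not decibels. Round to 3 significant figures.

At s = jω = j100:
quadratic: (j100)² + 116·j100 + 10000 = 0 + j11600 → |·| ≈ 11600, ∠ ≈ 90.00°
|G| = 1000000 / 11600 ≈ 86.207

86.2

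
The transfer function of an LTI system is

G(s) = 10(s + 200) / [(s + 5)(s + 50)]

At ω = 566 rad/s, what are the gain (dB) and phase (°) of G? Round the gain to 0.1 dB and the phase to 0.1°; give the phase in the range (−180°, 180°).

At s = jω = j566:
zero (s+200): 200 + j566 → |·| = √(200²+566²) = √360356 ≈ 600.3, ∠ = arctan(566/200) ≈ 70.54°
pole (s+5): 5 + j566 → |·| = √(5²+566²) = √320381 ≈ 566.02, ∠ = arctan(566/5) ≈ 89.49°
pole (s+50): 50 + j566 → |·| = √(50²+566²) = √322856 ≈ 568.2, ∠ = arctan(566/50) ≈ 84.95°
|G| = 10 · 600.3 / 3.2161e+05 ≈ 0.018665
Gain = 20 log₁₀(0.018665) ≈ -34.58 dB
∠G = 70.54° − 174.44° = -103.90°

-34.6 dB, -103.9°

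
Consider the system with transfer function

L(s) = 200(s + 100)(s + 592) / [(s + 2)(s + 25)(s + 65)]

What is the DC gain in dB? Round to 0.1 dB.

71.2 dB

L(0) = 200·100·592 / (2·25·65) ≈ 3643.1
20 log₁₀(3643.1) ≈ 71.23 dB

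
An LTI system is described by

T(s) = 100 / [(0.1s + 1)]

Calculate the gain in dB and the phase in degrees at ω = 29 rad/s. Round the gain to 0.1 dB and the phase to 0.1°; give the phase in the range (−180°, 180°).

30.3 dB, -71.0°

At ω = 29 rad/s:
pole (1 + j29·0.1) = 1 + j2.9 → |·| ≈ 3.0676, ∠ ≈ 70.97°
|T| = 100 · 1 / (3.0676) ≈ 32.599
Gain = 20 log₁₀(32.599) ≈ 30.26 dB
∠T = (0°) − (70.97°) = -70.97°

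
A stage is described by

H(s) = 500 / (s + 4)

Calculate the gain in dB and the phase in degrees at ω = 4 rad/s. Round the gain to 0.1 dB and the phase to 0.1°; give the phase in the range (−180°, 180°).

38.9 dB, -45.0°

At s = jω = j4:
pole (s+4): 4 + j4 → |·| = √(4²+4²) = √32 ≈ 5.6569, ∠ = arctan(4/4) ≈ 45.00°
|H| = 500 / 5.6569 ≈ 88.388
Gain = 20 log₁₀(88.388) ≈ 38.93 dB
∠H = 0.00° − 45.00° = -45.00°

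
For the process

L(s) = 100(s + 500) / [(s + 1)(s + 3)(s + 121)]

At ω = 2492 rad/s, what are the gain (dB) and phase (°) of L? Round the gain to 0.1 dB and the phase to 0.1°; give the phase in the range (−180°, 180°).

-95.7 dB, 171.5°

At s = jω = j2492:
zero (s+500): 500 + j2492 → |·| = √(500²+2492²) = √6460064 ≈ 2541.7, ∠ = arctan(2492/500) ≈ 78.65°
pole (s+1): 1 + j2492 → |·| = √(1²+2492²) = √6210065 ≈ 2492, ∠ = arctan(2492/1) ≈ 89.98°
pole (s+3): 3 + j2492 → |·| = √(3²+2492²) = √6210073 ≈ 2492, ∠ = arctan(2492/3) ≈ 89.93°
pole (s+121): 121 + j2492 → |·| = √(121²+2492²) = √6224705 ≈ 2494.9, ∠ = arctan(2492/121) ≈ 87.22°
|L| = 100 · 2541.7 / 1.5493e+10 ≈ 1.6405e-05
Gain = 20 log₁₀(1.6405e-05) ≈ -95.70 dB
∠L = 78.65° − 267.13° = -188.48° ≡ 171.52° (principal value)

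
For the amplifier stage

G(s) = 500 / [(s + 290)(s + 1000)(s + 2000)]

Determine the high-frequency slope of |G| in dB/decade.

-60 dB/decade

Each pole contributes −20 dB/decade at high frequency; each zero contributes +20 dB/decade.
Net: 0 zero(s) − 3 pole(s) → -60 dB/decade.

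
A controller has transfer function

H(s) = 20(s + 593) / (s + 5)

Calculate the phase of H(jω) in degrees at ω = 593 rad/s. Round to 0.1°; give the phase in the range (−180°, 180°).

-44.5°

At s = jω = j593:
zero (s+593): 593 + j593 → |·| = √(593²+593²) = √703298 ≈ 838.63, ∠ = arctan(593/593) ≈ 45.00°
pole (s+5): 5 + j593 → |·| = √(5²+593²) = √351674 ≈ 593.02, ∠ = arctan(593/5) ≈ 89.52°
∠H = 45.00° − 89.52° = -44.52°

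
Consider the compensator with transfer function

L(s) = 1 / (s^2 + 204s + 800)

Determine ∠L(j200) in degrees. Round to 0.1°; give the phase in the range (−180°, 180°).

-133.9°

Substitute s = j200:
Numerator: 1 = 1 + j0
Denominator: (j200)^2 + 204(j200) + 800 = -39200 + j40800
|N| = √(1² + 0²) ≈ 1, ∠N ≈ 0.00°
|D| = √(39200² + 40800²) ≈ 56580, ∠D ≈ 133.85°
∠L = 0.00° − 133.85° = -133.85°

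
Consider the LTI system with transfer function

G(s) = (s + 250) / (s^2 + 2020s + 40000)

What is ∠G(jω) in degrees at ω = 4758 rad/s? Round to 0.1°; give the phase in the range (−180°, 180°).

-70.0°

Substitute s = j4758:
Numerator: (j4758) + 250 = 250 + j4758
Denominator: (j4758)^2 + 2020(j4758) + 40000 = -22598564 + j9611160
|N| = √(250² + 4758²) ≈ 4764.6, ∠N ≈ 86.99°
|D| = √(22598564² + 9611160²) ≈ 2.4557e+07, ∠D ≈ 156.96°
∠G = 86.99° − 156.96° = -69.97°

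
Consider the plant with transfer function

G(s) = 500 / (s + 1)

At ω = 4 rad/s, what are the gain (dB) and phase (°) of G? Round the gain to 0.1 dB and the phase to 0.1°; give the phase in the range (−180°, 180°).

Substitute s = j4:
Numerator: 500 = 500 + j0
Denominator: (j4) + 1 = 1 + j4
|N| = √(500² + 0²) ≈ 500, ∠N ≈ 0.00°
|D| = √(1² + 4²) ≈ 4.1231, ∠D ≈ 75.96°
|G| = 500 / 4.1231 ≈ 121.27
Gain = 20 log₁₀(121.27) ≈ 41.68 dB
∠G = 0.00° − 75.96° = -75.96°

41.7 dB, -76.0°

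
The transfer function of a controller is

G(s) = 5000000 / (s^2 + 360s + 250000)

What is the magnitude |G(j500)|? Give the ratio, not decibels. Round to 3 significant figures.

At s = jω = j500:
quadratic: (j500)² + 360·j500 + 250000 = 0 + j180000 → |·| ≈ 1.8e+05, ∠ ≈ 90.00°
|G| = 5000000 / 1.8e+05 ≈ 27.778

27.8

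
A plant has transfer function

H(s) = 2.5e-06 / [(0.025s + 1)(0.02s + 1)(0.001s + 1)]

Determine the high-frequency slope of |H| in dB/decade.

-60 dB/decade

Each pole contributes −20 dB/decade at high frequency; each zero contributes +20 dB/decade.
Net: 0 zero(s) − 3 pole(s) → -60 dB/decade.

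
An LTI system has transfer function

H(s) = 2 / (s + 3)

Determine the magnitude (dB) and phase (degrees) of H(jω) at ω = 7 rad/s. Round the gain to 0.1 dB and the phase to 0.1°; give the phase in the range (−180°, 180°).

-11.6 dB, -66.8°

Substitute s = j7:
Numerator: 2 = 2 + j0
Denominator: (j7) + 3 = 3 + j7
|N| = √(2² + 0²) ≈ 2, ∠N ≈ 0.00°
|D| = √(3² + 7²) ≈ 7.6158, ∠D ≈ 66.80°
|H| = 2 / 7.6158 ≈ 0.26261
Gain = 20 log₁₀(0.26261) ≈ -11.61 dB
∠H = 0.00° − 66.80° = -66.80°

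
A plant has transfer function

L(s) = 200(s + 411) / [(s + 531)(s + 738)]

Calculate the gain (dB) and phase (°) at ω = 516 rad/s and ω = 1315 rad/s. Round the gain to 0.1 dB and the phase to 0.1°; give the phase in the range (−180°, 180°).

ω = 516: -14.1 dB, -27.7°; ω = 1315: -17.8 dB, -56.1°

At s = jω = j516:
zero (s+411): 411 + j516 → |·| = √(411²+516²) = √435177 ≈ 659.68, ∠ = arctan(516/411) ≈ 51.46°
pole (s+531): 531 + j516 → |·| = √(531²+516²) = √548217 ≈ 740.42, ∠ = arctan(516/531) ≈ 44.18°
pole (s+738): 738 + j516 → |·| = √(738²+516²) = √810900 ≈ 900.5, ∠ = arctan(516/738) ≈ 34.96°
|L| = 200 · 659.68 / 6.6675e+05 ≈ 0.19788
Gain = 20 log₁₀(0.19788) ≈ -14.07 dB
∠L = 51.46° − 79.14° = -27.68°

At s = jω = j1315:
zero (s+411): 411 + j1315 → |·| = √(411²+1315²) = √1898146 ≈ 1377.7, ∠ = arctan(1315/411) ≈ 72.64°
pole (s+531): 531 + j1315 → |·| = √(531²+1315²) = √2011186 ≈ 1418.2, ∠ = arctan(1315/531) ≈ 68.01°
pole (s+738): 738 + j1315 → |·| = √(738²+1315²) = √2273869 ≈ 1507.9, ∠ = arctan(1315/738) ≈ 60.70°
|L| = 200 · 1377.7 / 2.1385e+06 ≈ 0.12885
Gain = 20 log₁₀(0.12885) ≈ -17.80 dB
∠L = 72.64° − 128.71° = -56.07°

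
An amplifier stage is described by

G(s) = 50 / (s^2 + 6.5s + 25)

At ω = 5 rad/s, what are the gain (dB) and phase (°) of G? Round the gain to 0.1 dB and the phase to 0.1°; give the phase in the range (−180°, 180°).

3.7 dB, -90.0°

At s = jω = j5:
quadratic: (j5)² + 6.5·j5 + 25 = 0 + j32.5 → |·| ≈ 32.5, ∠ ≈ 90.00°
|G| = 50 / 32.5 ≈ 1.5385
Gain = 20 log₁₀(1.5385) ≈ 3.74 dB
∠G = 0.00° − 90.00° = -90.00°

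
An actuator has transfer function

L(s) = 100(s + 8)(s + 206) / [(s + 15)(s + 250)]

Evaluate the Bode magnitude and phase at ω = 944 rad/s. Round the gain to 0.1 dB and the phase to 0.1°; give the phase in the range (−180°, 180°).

At s = jω = j944:
zero (s+8): 8 + j944 → |·| = √(8²+944²) = √891200 ≈ 944.03, ∠ = arctan(944/8) ≈ 89.51°
zero (s+206): 206 + j944 → |·| = √(206²+944²) = √933572 ≈ 966.22, ∠ = arctan(944/206) ≈ 77.69°
pole (s+15): 15 + j944 → |·| = √(15²+944²) = √891361 ≈ 944.12, ∠ = arctan(944/15) ≈ 89.09°
pole (s+250): 250 + j944 → |·| = √(250²+944²) = √953636 ≈ 976.54, ∠ = arctan(944/250) ≈ 75.17°
|L| = 100 · 9.1214e+05 / 9.2197e+05 ≈ 98.934
Gain = 20 log₁₀(98.934) ≈ 39.91 dB
∠L = 167.20° − 164.26° = 2.94°

39.9 dB, 2.9°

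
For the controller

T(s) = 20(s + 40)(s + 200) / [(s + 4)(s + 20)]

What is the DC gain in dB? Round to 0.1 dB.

66.0 dB

T(0) = 20·40·200 / (4·20) = 2000
20 log₁₀(2000) ≈ 66.02 dB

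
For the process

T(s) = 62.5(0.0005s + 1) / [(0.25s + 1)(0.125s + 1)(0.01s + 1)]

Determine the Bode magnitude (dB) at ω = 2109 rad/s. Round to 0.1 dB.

-90.2 dB

At ω = 2109 rad/s:
zero (1 + j2109·0.0005) = 1 + j1.0545 → |·| ≈ 1.4533, ∠ ≈ 46.52°
pole (1 + j2109·0.25) = 1 + j527.25 → |·| ≈ 527.25, ∠ ≈ 89.89°
pole (1 + j2109·0.125) = 1 + j263.625 → |·| ≈ 263.63, ∠ ≈ 89.78°
pole (1 + j2109·0.01) = 1 + j21.09 → |·| ≈ 21.114, ∠ ≈ 87.29°
|T| = 62.5 · 1.4533 / (527.25 · 263.63 · 21.114) ≈ 3.0949e-05
Gain = 20 log₁₀(3.0949e-05) ≈ -90.19 dB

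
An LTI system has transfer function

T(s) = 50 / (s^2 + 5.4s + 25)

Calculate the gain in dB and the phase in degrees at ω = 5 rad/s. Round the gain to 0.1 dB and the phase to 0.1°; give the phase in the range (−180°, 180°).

5.4 dB, -90.0°

At s = jω = j5:
quadratic: (j5)² + 5.4·j5 + 25 = 0 + j27 → |·| ≈ 27, ∠ ≈ 90.00°
|T| = 50 / 27 ≈ 1.8519
Gain = 20 log₁₀(1.8519) ≈ 5.35 dB
∠T = 0.00° − 90.00° = -90.00°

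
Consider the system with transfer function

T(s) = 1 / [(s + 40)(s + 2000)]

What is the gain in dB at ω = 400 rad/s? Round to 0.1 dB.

At s = jω = j400:
pole (s+40): 40 + j400 → |·| = √(40²+400²) = √161600 ≈ 402, ∠ = arctan(400/40) ≈ 84.29°
pole (s+2000): 2000 + j400 → |·| = √(2000²+400²) = √4160000 ≈ 2039.6, ∠ = arctan(400/2000) ≈ 11.31°
|T| = 1 / 8.1992e+05 ≈ 1.2196e-06
Gain = 20 log₁₀(1.2196e-06) ≈ -118.28 dB

-118.3 dB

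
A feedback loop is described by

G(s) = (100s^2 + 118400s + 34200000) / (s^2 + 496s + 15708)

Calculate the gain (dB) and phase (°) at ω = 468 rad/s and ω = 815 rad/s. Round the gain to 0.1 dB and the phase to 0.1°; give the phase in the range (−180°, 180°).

ω = 468: 45.3 dB, -53.7°; ω = 815: 42.5 dB, -39.6°

Substitute s = j468:
Numerator: 100(j468)^2 + 118400(j468) + 34200000 = 12297600 + j55411200
Denominator: (j468)^2 + 496(j468) + 15708 = -203316 + j232128
|N| = √(12297600² + 55411200²) ≈ 5.6759e+07, ∠N ≈ 77.49°
|D| = √(203316² + 232128²) ≈ 3.0858e+05, ∠D ≈ 131.21°
|G| = 5.6759e+07 / 3.0858e+05 ≈ 183.94
Gain = 20 log₁₀(183.94) ≈ 45.29 dB
∠G = 77.49° − 131.21° = -53.72°

Substitute s = j815:
Numerator: 100(j815)^2 + 118400(j815) + 34200000 = -32222500 + j96496000
Denominator: (j815)^2 + 496(j815) + 15708 = -648517 + j404240
|N| = √(32222500² + 96496000²) ≈ 1.0173e+08, ∠N ≈ 108.47°
|D| = √(648517² + 404240²) ≈ 7.6419e+05, ∠D ≈ 148.06°
|G| = 1.0173e+08 / 7.6419e+05 ≈ 133.12
Gain = 20 log₁₀(133.12) ≈ 42.48 dB
∠G = 108.47° − 148.06° = -39.59°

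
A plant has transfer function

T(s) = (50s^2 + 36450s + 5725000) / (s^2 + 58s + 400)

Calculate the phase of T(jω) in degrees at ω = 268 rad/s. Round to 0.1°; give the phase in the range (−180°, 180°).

Substitute s = j268:
Numerator: 50(j268)^2 + 36450(j268) + 5725000 = 2133800 + j9768600
Denominator: (j268)^2 + 58(j268) + 400 = -71424 + j15544
|N| = √(2133800² + 9768600²) ≈ 9.9989e+06, ∠N ≈ 77.68°
|D| = √(71424² + 15544²) ≈ 73096, ∠D ≈ 167.72°
∠T = 77.68° − 167.72° = -90.04°

-90.0°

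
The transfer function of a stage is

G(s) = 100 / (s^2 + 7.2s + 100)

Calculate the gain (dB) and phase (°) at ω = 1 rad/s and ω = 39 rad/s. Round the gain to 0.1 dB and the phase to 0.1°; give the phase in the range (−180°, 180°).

ω = 1: 0.1 dB, -4.2°; ω = 39: -23.2 dB, -168.8°

At s = jω = j1:
quadratic: (j1)² + 7.2·j1 + 100 = 99 + j7.2 → |·| ≈ 99.261, ∠ ≈ 4.16°
|G| = 100 / 99.261 ≈ 1.0074
Gain = 20 log₁₀(1.0074) ≈ 0.06 dB
∠G = 0.00° − 4.16° = -4.16°

At s = jω = j39:
quadratic: (j39)² + 7.2·j39 + 100 = -1421 + j280.8 → |·| ≈ 1448.5, ∠ ≈ 168.82°
|G| = 100 / 1448.5 ≈ 0.069037
Gain = 20 log₁₀(0.069037) ≈ -23.22 dB
∠G = 0.00° − 168.82° = -168.82°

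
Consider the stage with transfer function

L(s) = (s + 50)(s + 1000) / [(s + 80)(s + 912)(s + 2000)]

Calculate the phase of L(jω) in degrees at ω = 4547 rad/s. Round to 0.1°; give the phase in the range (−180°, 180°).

-66.9°

At s = jω = j4547:
zero (s+50): 50 + j4547 → |·| = √(50²+4547²) = √20677709 ≈ 4547.3, ∠ = arctan(4547/50) ≈ 89.37°
zero (s+1000): 1000 + j4547 → |·| = √(1000²+4547²) = √21675209 ≈ 4655.7, ∠ = arctan(4547/1000) ≈ 77.60°
pole (s+80): 80 + j4547 → |·| = √(80²+4547²) = √20681609 ≈ 4547.7, ∠ = arctan(4547/80) ≈ 88.99°
pole (s+912): 912 + j4547 → |·| = √(912²+4547²) = √21506953 ≈ 4637.6, ∠ = arctan(4547/912) ≈ 78.66°
pole (s+2000): 2000 + j4547 → |·| = √(2000²+4547²) = √24675209 ≈ 4967.4, ∠ = arctan(4547/2000) ≈ 66.26°
∠L = 166.97° − 233.91° = -66.94°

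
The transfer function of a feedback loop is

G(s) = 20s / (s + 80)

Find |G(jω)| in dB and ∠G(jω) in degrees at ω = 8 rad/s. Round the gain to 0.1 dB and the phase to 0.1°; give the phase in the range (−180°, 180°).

6.0 dB, 84.3°

At s = jω = j8:
zero at origin: s = j8 → |·| = 8, ∠ = 90.00°
pole (s+80): 80 + j8 → |·| = √(80²+8²) = √6464 ≈ 80.399, ∠ = arctan(8/80) ≈ 5.71°
|G| = 20 · 8 / 80.399 ≈ 1.9901
Gain = 20 log₁₀(1.9901) ≈ 5.98 dB
∠G = 90.00° − 5.71° = 84.29°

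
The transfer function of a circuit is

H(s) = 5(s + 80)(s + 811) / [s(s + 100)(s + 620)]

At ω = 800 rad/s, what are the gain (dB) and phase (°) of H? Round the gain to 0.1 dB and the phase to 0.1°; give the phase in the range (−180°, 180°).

At s = jω = j800:
zero (s+80): 80 + j800 → |·| = √(80²+800²) = √646400 ≈ 803.99, ∠ = arctan(800/80) ≈ 84.29°
zero (s+811): 811 + j800 → |·| = √(811²+800²) = √1297721 ≈ 1139.2, ∠ = arctan(800/811) ≈ 44.61°
pole (s+100): 100 + j800 → |·| = √(100²+800²) = √650000 ≈ 806.23, ∠ = arctan(800/100) ≈ 82.87°
pole (s+620): 620 + j800 → |·| = √(620²+800²) = √1024400 ≈ 1012.1, ∠ = arctan(800/620) ≈ 52.22°
pole at origin: |s| = 800, ∠ = 90.00° (in denominator)
|H| = 5 · 9.1591e+05 / 6.5279e+08 ≈ 0.0070153
Gain = 20 log₁₀(0.0070153) ≈ -43.08 dB
∠H = 128.90° − 225.09° = -96.19°

-43.1 dB, -96.2°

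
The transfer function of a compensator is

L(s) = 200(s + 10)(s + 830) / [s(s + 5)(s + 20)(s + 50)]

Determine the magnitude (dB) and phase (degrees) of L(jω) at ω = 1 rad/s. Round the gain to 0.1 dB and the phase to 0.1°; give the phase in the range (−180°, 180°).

50.3 dB, -99.5°

At s = jω = j1:
zero (s+10): 10 + j1 → |·| = √(10²+1²) = √101 ≈ 10.05, ∠ = arctan(1/10) ≈ 5.71°
zero (s+830): 830 + j1 → |·| = √(830²+1²) = √688901 ≈ 830, ∠ = arctan(1/830) ≈ 0.07°
pole (s+5): 5 + j1 → |·| = √(5²+1²) = √26 ≈ 5.099, ∠ = arctan(1/5) ≈ 11.31°
pole (s+20): 20 + j1 → |·| = √(20²+1²) = √401 ≈ 20.025, ∠ = arctan(1/20) ≈ 2.86°
pole (s+50): 50 + j1 → |·| = √(50²+1²) = √2501 ≈ 50.01, ∠ = arctan(1/50) ≈ 1.15°
pole at origin: |s| = 1, ∠ = 90.00° (in denominator)
|L| = 200 · 8341.5 / 5106.4 ≈ 326.71
Gain = 20 log₁₀(326.71) ≈ 50.28 dB
∠L = 5.78° − 105.32° = -99.54°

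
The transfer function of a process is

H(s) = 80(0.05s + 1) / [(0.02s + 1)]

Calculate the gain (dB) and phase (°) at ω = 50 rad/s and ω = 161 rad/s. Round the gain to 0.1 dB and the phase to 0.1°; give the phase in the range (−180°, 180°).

ω = 50: 43.7 dB, 23.2°; ω = 161: 45.7 dB, 10.2°

At ω = 50 rad/s:
zero (1 + j50·0.05) = 1 + j2.5 → |·| ≈ 2.6926, ∠ ≈ 68.20°
pole (1 + j50·0.02) = 1 + j1 → |·| ≈ 1.4142, ∠ ≈ 45.00°
|H| = 80 · 2.6926 / (1.4142) ≈ 152.32
Gain = 20 log₁₀(152.32) ≈ 43.66 dB
∠H = (68.20°) − (45.00°) = 23.20°

At ω = 161 rad/s:
zero (1 + j161·0.05) = 1 + j8.05 → |·| ≈ 8.1119, ∠ ≈ 82.92°
pole (1 + j161·0.02) = 1 + j3.22 → |·| ≈ 3.3717, ∠ ≈ 72.75°
|H| = 80 · 8.1119 / (3.3717) ≈ 192.47
Gain = 20 log₁₀(192.47) ≈ 45.69 dB
∠H = (82.92°) − (72.75°) = 10.17°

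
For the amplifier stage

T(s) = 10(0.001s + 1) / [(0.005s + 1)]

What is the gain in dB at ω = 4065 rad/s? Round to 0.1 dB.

6.3 dB

At ω = 4065 rad/s:
zero (1 + j4065·0.001) = 1 + j4.065 → |·| ≈ 4.1862, ∠ ≈ 76.18°
pole (1 + j4065·0.005) = 1 + j20.325 → |·| ≈ 20.35, ∠ ≈ 87.18°
|T| = 10 · 4.1862 / (20.35) ≈ 2.0571
Gain = 20 log₁₀(2.0571) ≈ 6.27 dB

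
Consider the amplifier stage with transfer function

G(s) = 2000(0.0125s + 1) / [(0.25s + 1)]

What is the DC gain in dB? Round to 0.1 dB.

G(0) = 2000 · 1 / 1 = 2000
20 log₁₀(2000) ≈ 66.02 dB

66.0 dB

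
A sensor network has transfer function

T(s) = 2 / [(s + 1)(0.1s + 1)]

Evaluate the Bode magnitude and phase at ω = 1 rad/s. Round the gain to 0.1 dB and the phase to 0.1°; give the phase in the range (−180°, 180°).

At ω = 1 rad/s:
pole (1 + j1·1) = 1 + j1 → |·| ≈ 1.4142, ∠ ≈ 45.00°
pole (1 + j1·0.1) = 1 + j0.1 → |·| ≈ 1.005, ∠ ≈ 5.71°
|T| = 2 · 1 / (1.4142 · 1.005) ≈ 1.4072
Gain = 20 log₁₀(1.4072) ≈ 2.97 dB
∠T = (0°) − (45.00° + 5.71°) = -50.71°

3.0 dB, -50.7°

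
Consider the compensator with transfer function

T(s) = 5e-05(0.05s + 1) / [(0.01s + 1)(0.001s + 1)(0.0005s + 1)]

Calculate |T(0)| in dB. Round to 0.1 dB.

-86.0 dB

T(0) = 5e-05 · 1 / 1 = 5e-05
20 log₁₀(5e-05) ≈ -86.02 dB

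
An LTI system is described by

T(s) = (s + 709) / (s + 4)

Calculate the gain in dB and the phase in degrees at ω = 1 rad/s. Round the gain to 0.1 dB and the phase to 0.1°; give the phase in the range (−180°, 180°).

At s = jω = j1:
zero (s+709): 709 + j1 → |·| = √(709²+1²) = √502682 ≈ 709, ∠ = arctan(1/709) ≈ 0.08°
pole (s+4): 4 + j1 → |·| = √(4²+1²) = √17 ≈ 4.1231, ∠ = arctan(1/4) ≈ 14.04°
|T| = 1 · 709 / 4.1231 ≈ 171.96
Gain = 20 log₁₀(171.96) ≈ 44.71 dB
∠T = 0.08° − 14.04° = -13.96°

44.7 dB, -14.0°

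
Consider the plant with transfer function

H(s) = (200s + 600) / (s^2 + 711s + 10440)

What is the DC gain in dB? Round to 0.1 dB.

-24.8 dB

H(0) = 600 / 10440 ≈ 0.057471
20 log₁₀(0.057471) ≈ -24.81 dB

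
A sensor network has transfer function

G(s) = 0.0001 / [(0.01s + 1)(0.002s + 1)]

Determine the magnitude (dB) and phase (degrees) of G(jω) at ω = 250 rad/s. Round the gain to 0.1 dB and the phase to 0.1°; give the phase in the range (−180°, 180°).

-89.6 dB, -94.8°

At ω = 250 rad/s:
pole (1 + j250·0.01) = 1 + j2.5 → |·| ≈ 2.6926, ∠ ≈ 68.20°
pole (1 + j250·0.002) = 1 + j0.5 → |·| ≈ 1.118, ∠ ≈ 26.57°
|G| = 0.0001 · 1 / (2.6926 · 1.118) ≈ 3.3219e-05
Gain = 20 log₁₀(3.3219e-05) ≈ -89.57 dB
∠G = (0°) − (68.20° + 26.57°) = -94.77°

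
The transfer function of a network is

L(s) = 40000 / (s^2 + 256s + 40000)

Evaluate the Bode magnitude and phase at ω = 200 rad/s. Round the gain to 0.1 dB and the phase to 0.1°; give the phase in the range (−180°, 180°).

-2.1 dB, -90.0°

At s = jω = j200:
quadratic: (j200)² + 256·j200 + 40000 = 0 + j51200 → |·| ≈ 51200, ∠ ≈ 90.00°
|L| = 40000 / 51200 ≈ 0.78125
Gain = 20 log₁₀(0.78125) ≈ -2.14 dB
∠L = 0.00° − 90.00° = -90.00°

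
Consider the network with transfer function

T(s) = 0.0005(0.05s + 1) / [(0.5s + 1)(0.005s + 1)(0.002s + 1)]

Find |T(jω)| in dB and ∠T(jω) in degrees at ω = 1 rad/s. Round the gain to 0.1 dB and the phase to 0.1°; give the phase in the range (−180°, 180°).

-67.0 dB, -24.1°

At ω = 1 rad/s:
zero (1 + j1·0.05) = 1 + j0.05 → |·| ≈ 1.0012, ∠ ≈ 2.86°
pole (1 + j1·0.5) = 1 + j0.5 → |·| ≈ 1.118, ∠ ≈ 26.57°
pole (1 + j1·0.005) = 1 + j0.005 → |·| ≈ 1, ∠ ≈ 0.29°
pole (1 + j1·0.002) = 1 + j0.002 → |·| ≈ 1, ∠ ≈ 0.11°
|T| = 0.0005 · 1.0012 / (1.118 · 1 · 1) ≈ 0.00044776
Gain = 20 log₁₀(0.00044776) ≈ -66.98 dB
∠T = (2.86°) − (26.57° + 0.29° + 0.11°) = -24.11°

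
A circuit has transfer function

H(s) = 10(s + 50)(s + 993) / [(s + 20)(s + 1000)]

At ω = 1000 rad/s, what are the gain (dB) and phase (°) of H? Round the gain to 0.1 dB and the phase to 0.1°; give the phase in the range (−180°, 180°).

At s = jω = j1000:
zero (s+50): 50 + j1000 → |·| = √(50²+1000²) = √1002500 ≈ 1001.2, ∠ = arctan(1000/50) ≈ 87.14°
zero (s+993): 993 + j1000 → |·| = √(993²+1000²) = √1986049 ≈ 1409.3, ∠ = arctan(1000/993) ≈ 45.20°
pole (s+20): 20 + j1000 → |·| = √(20²+1000²) = √1000400 ≈ 1000.2, ∠ = arctan(1000/20) ≈ 88.85°
pole (s+1000): 1000 + j1000 → |·| = √(1000²+1000²) = √2000000 ≈ 1414.2, ∠ = arctan(1000/1000) ≈ 45.00°
|H| = 10 · 1.411e+06 / 1.4145e+06 ≈ 9.9753
Gain = 20 log₁₀(9.9753) ≈ 19.98 dB
∠H = 132.34° − 133.85° = -1.51°

20.0 dB, -1.5°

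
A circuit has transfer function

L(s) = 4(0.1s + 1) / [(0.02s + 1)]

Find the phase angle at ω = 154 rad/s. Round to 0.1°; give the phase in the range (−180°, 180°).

14.3°

At ω = 154 rad/s:
zero (1 + j154·0.1) = 1 + j15.4 → |·| ≈ 15.432, ∠ ≈ 86.28°
pole (1 + j154·0.02) = 1 + j3.08 → |·| ≈ 3.2383, ∠ ≈ 72.01°
∠L = (86.28°) − (72.01°) = 14.27°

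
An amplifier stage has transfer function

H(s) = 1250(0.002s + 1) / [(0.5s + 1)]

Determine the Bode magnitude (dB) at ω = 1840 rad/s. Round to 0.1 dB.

At ω = 1840 rad/s:
zero (1 + j1840·0.002) = 1 + j3.68 → |·| ≈ 3.8134, ∠ ≈ 74.80°
pole (1 + j1840·0.5) = 1 + j920 → |·| ≈ 920, ∠ ≈ 89.94°
|H| = 1250 · 3.8134 / (920) ≈ 5.1813
Gain = 20 log₁₀(5.1813) ≈ 14.29 dB

14.3 dB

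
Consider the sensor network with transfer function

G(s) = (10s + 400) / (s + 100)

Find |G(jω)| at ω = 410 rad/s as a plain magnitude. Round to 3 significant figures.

9.76

Substitute s = j410:
Numerator: 10(j410) + 400 = 400 + j4100
Denominator: (j410) + 100 = 100 + j410
|N| = √(400² + 4100²) ≈ 4119.5, ∠N ≈ 84.43°
|D| = √(100² + 410²) ≈ 422.02, ∠D ≈ 76.29°
|G| = 4119.5 / 422.02 ≈ 9.7614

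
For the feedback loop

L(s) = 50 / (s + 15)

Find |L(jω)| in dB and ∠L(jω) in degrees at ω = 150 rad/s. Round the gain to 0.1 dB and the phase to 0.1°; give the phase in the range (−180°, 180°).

-9.6 dB, -84.3°

At s = jω = j150:
pole (s+15): 15 + j150 → |·| = √(15²+150²) = √22725 ≈ 150.75, ∠ = arctan(150/15) ≈ 84.29°
|L| = 50 / 150.75 ≈ 0.33167
Gain = 20 log₁₀(0.33167) ≈ -9.59 dB
∠L = 0.00° − 84.29° = -84.29°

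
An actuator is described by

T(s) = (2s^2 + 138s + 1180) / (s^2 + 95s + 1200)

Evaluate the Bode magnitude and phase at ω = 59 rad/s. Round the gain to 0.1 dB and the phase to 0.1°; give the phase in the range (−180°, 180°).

Substitute s = j59:
Numerator: 2(j59)^2 + 138(j59) + 1180 = -5782 + j8142
Denominator: (j59)^2 + 95(j59) + 1200 = -2281 + j5605
|N| = √(5782² + 8142²) ≈ 9986.2, ∠N ≈ 125.38°
|D| = √(2281² + 5605²) ≈ 6051.4, ∠D ≈ 112.14°
|T| = 9986.2 / 6051.4 ≈ 1.6502
Gain = 20 log₁₀(1.6502) ≈ 4.35 dB
∠T = 125.38° − 112.14° = 13.24°

4.4 dB, 13.2°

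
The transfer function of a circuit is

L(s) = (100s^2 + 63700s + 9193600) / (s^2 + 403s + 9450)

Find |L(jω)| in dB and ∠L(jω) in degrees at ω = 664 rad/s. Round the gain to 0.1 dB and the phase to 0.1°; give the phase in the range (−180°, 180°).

40.7 dB, -18.7°

Substitute s = j664:
Numerator: 100(j664)^2 + 63700(j664) + 9193600 = -34896000 + j42296800
Denominator: (j664)^2 + 403(j664) + 9450 = -431446 + j267592
|N| = √(34896000² + 42296800²) ≈ 5.4834e+07, ∠N ≈ 129.52°
|D| = √(431446² + 267592²) ≈ 5.0769e+05, ∠D ≈ 148.19°
|L| = 5.4834e+07 / 5.0769e+05 ≈ 108.01
Gain = 20 log₁₀(108.01) ≈ 40.67 dB
∠L = 129.52° − 148.19° = -18.67°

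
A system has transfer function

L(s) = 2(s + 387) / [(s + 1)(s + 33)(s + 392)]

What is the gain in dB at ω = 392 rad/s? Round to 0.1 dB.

-97.8 dB

At s = jω = j392:
zero (s+387): 387 + j392 → |·| = √(387²+392²) = √303433 ≈ 550.85, ∠ = arctan(392/387) ≈ 45.37°
pole (s+1): 1 + j392 → |·| = √(1²+392²) = √153665 ≈ 392, ∠ = arctan(392/1) ≈ 89.85°
pole (s+33): 33 + j392 → |·| = √(33²+392²) = √154753 ≈ 393.39, ∠ = arctan(392/33) ≈ 85.19°
pole (s+392): 392 + j392 → |·| = √(392²+392²) = √307328 ≈ 554.37, ∠ = arctan(392/392) ≈ 45.00°
|L| = 2 · 550.85 / 8.5489e+07 ≈ 1.2887e-05
Gain = 20 log₁₀(1.2887e-05) ≈ -97.80 dB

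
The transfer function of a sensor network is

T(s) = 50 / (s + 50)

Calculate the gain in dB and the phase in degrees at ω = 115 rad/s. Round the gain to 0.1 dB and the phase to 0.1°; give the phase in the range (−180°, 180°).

At s = jω = j115:
pole (s+50): 50 + j115 → |·| = √(50²+115²) = √15725 ≈ 125.4, ∠ = arctan(115/50) ≈ 66.50°
|T| = 50 / 125.4 ≈ 0.39872
Gain = 20 log₁₀(0.39872) ≈ -7.99 dB
∠T = 0.00° − 66.50° = -66.50°

-8.0 dB, -66.5°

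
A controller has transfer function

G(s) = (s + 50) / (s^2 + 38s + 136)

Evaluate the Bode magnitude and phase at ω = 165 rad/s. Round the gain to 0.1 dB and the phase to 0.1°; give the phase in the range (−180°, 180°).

Substitute s = j165:
Numerator: (j165) + 50 = 50 + j165
Denominator: (j165)^2 + 38(j165) + 136 = -27089 + j6270
|N| = √(50² + 165²) ≈ 172.41, ∠N ≈ 73.14°
|D| = √(27089² + 6270²) ≈ 27805, ∠D ≈ 166.97°
|G| = 172.41 / 27805 ≈ 0.0062007
Gain = 20 log₁₀(0.0062007) ≈ -44.15 dB
∠G = 73.14° − 166.97° = -93.83°

-44.2 dB, -93.8°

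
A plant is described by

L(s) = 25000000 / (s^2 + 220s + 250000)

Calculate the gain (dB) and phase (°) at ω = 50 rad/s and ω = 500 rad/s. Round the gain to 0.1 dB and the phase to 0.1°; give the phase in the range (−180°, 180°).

At s = jω = j50:
quadratic: (j50)² + 220·j50 + 250000 = 247500 + j11000 → |·| ≈ 2.4774e+05, ∠ ≈ 2.54°
|L| = 25000000 / 2.4774e+05 ≈ 100.91
Gain = 20 log₁₀(100.91) ≈ 40.08 dB
∠L = 0.00° − 2.54° = -2.54°

At s = jω = j500:
quadratic: (j500)² + 220·j500 + 250000 = 0 + j110000 → |·| ≈ 1.1e+05, ∠ ≈ 90.00°
|L| = 25000000 / 1.1e+05 ≈ 227.27
Gain = 20 log₁₀(227.27) ≈ 47.13 dB
∠L = 0.00° − 90.00° = -90.00°

ω = 50: 40.1 dB, -2.5°; ω = 500: 47.1 dB, -90.0°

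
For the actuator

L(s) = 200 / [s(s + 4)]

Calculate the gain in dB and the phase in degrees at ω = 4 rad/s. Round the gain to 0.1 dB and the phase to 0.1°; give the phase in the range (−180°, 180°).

At s = jω = j4:
pole (s+4): 4 + j4 → |·| = √(4²+4²) = √32 ≈ 5.6569, ∠ = arctan(4/4) ≈ 45.00°
pole at origin: |s| = 4, ∠ = 90.00° (in denominator)
|L| = 200 / 22.628 ≈ 8.8386
Gain = 20 log₁₀(8.8386) ≈ 18.93 dB
∠L = 0.00° − 135.00° = -135.00°

18.9 dB, -135.0°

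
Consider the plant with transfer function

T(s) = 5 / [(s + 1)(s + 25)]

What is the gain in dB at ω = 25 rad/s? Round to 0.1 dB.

-45.0 dB

At s = jω = j25:
pole (s+1): 1 + j25 → |·| = √(1²+25²) = √626 ≈ 25.02, ∠ = arctan(25/1) ≈ 87.71°
pole (s+25): 25 + j25 → |·| = √(25²+25²) = √1250 ≈ 35.355, ∠ = arctan(25/25) ≈ 45.00°
|T| = 5 / 884.58 ≈ 0.0056524
Gain = 20 log₁₀(0.0056524) ≈ -44.96 dB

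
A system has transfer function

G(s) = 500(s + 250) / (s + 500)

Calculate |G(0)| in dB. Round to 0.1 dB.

48.0 dB

G(0) = 500·250 / (500) = 250
20 log₁₀(250) ≈ 47.96 dB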